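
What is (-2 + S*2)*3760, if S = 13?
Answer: 90240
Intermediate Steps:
(-2 + S*2)*3760 = (-2 + 13*2)*3760 = (-2 + 26)*3760 = 24*3760 = 90240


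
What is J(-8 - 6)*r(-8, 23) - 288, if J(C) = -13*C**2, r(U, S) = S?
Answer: -58892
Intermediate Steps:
J(-8 - 6)*r(-8, 23) - 288 = -13*(-8 - 6)**2*23 - 288 = -13*(-14)**2*23 - 288 = -13*196*23 - 288 = -2548*23 - 288 = -58604 - 288 = -58892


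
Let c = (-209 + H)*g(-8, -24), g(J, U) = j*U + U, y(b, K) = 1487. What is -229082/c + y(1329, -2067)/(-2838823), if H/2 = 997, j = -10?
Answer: -46492612729/78181185420 ≈ -0.59468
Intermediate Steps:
g(J, U) = -9*U (g(J, U) = -10*U + U = -9*U)
H = 1994 (H = 2*997 = 1994)
c = 385560 (c = (-209 + 1994)*(-9*(-24)) = 1785*216 = 385560)
-229082/c + y(1329, -2067)/(-2838823) = -229082/385560 + 1487/(-2838823) = -229082*1/385560 + 1487*(-1/2838823) = -16363/27540 - 1487/2838823 = -46492612729/78181185420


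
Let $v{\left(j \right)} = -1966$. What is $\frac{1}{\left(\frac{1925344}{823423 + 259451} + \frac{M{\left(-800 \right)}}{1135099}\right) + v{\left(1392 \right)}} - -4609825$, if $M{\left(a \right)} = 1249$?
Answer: $\frac{5564888146162571322262}{1207179913939717} \approx 4.6098 \cdot 10^{6}$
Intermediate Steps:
$\frac{1}{\left(\frac{1925344}{823423 + 259451} + \frac{M{\left(-800 \right)}}{1135099}\right) + v{\left(1392 \right)}} - -4609825 = \frac{1}{\left(\frac{1925344}{823423 + 259451} + \frac{1249}{1135099}\right) - 1966} - -4609825 = \frac{1}{\left(\frac{1925344}{1082874} + 1249 \cdot \frac{1}{1135099}\right) - 1966} + 4609825 = \frac{1}{\left(1925344 \cdot \frac{1}{1082874} + \frac{1249}{1135099}\right) - 1966} + 4609825 = \frac{1}{\left(\frac{962672}{541437} + \frac{1249}{1135099}\right) - 1966} + 4609825 = \frac{1}{\frac{1093404279341}{614584597263} - 1966} + 4609825 = \frac{1}{- \frac{1207179913939717}{614584597263}} + 4609825 = - \frac{614584597263}{1207179913939717} + 4609825 = \frac{5564888146162571322262}{1207179913939717}$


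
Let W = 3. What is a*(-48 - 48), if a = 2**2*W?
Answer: -1152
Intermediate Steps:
a = 12 (a = 2**2*3 = 4*3 = 12)
a*(-48 - 48) = 12*(-48 - 48) = 12*(-96) = -1152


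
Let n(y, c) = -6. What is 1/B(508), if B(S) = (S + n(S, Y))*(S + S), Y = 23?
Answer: 1/510032 ≈ 1.9607e-6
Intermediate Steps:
B(S) = 2*S*(-6 + S) (B(S) = (S - 6)*(S + S) = (-6 + S)*(2*S) = 2*S*(-6 + S))
1/B(508) = 1/(2*508*(-6 + 508)) = 1/(2*508*502) = 1/510032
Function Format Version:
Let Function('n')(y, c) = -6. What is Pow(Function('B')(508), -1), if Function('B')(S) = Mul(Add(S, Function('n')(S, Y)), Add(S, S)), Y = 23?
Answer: Rational(1, 510032) ≈ 1.9607e-6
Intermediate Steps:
Function('B')(S) = Mul(2, S, Add(-6, S)) (Function('B')(S) = Mul(Add(S, -6), Add(S, S)) = Mul(Add(-6, S), Mul(2, S)) = Mul(2, S, Add(-6, S)))
Pow(Function('B')(508), -1) = Pow(Mul(2, 508, Add(-6, 508)), -1) = Pow(Mul(2, 508, 502), -1) = Pow(510032, -1) = Rational(1, 510032)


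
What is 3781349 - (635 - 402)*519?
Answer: 3660422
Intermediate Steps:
3781349 - (635 - 402)*519 = 3781349 - 233*519 = 3781349 - 1*120927 = 3781349 - 120927 = 3660422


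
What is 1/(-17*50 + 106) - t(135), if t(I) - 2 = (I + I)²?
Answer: -54239089/744 ≈ -72902.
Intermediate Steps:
t(I) = 2 + 4*I² (t(I) = 2 + (I + I)² = 2 + (2*I)² = 2 + 4*I²)
1/(-17*50 + 106) - t(135) = 1/(-17*50 + 106) - (2 + 4*135²) = 1/(-850 + 106) - (2 + 4*18225) = 1/(-744) - (2 + 72900) = -1/744 - 1*72902 = -1/744 - 72902 = -54239089/744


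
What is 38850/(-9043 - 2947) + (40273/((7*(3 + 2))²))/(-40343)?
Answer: -192045667202/59254789825 ≈ -3.2410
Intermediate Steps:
38850/(-9043 - 2947) + (40273/((7*(3 + 2))²))/(-40343) = 38850/(-11990) + (40273/((7*5)²))*(-1/40343) = 38850*(-1/11990) + (40273/(35²))*(-1/40343) = -3885/1199 + (40273/1225)*(-1/40343) = -3885/1199 - 40273/49420175 = -192045667202/59254789825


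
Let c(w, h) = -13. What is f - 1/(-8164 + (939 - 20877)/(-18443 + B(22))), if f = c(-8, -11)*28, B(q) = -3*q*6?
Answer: -55976504673/153781658 ≈ -364.00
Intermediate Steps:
B(q) = -18*q
f = -364 (f = -13*28 = -364)
f - 1/(-8164 + (939 - 20877)/(-18443 + B(22))) = -364 - 1/(-8164 + (939 - 20877)/(-18443 - 18*22)) = -364 - 1/(-8164 - 19938/(-18443 - 396)) = -364 - 1/(-8164 - 19938/(-18839)) = -364 - 1/(-8164 - 19938*(-1/18839)) = -364 - 1/(-8164 + 19938/18839) = -364 - 1/(-153781658/18839) = -364 - 1*(-18839/153781658) = -364 + 18839/153781658 = -55976504673/153781658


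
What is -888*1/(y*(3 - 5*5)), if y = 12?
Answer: 37/11 ≈ 3.3636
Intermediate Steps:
-888*1/(y*(3 - 5*5)) = -888*1/(12*(3 - 5*5)) = -888*1/(12*(3 - 25)) = -888/((-22*12)) = -888/(-264) = -888*(-1/264) = 37/11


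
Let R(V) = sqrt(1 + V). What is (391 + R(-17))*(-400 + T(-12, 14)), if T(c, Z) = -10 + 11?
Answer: -156009 - 1596*I ≈ -1.5601e+5 - 1596.0*I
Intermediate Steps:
T(c, Z) = 1
(391 + R(-17))*(-400 + T(-12, 14)) = (391 + sqrt(1 - 17))*(-400 + 1) = (391 + sqrt(-16))*(-399) = (391 + 4*I)*(-399) = -156009 - 1596*I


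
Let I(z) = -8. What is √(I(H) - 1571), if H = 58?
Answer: I*√1579 ≈ 39.737*I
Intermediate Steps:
√(I(H) - 1571) = √(-8 - 1571) = √(-1579) = I*√1579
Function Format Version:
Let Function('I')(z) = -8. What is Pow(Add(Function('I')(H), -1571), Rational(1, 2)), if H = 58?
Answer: Mul(I, Pow(1579, Rational(1, 2))) ≈ Mul(39.737, I)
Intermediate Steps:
Pow(Add(Function('I')(H), -1571), Rational(1, 2)) = Pow(Add(-8, -1571), Rational(1, 2)) = Pow(-1579, Rational(1, 2)) = Mul(I, Pow(1579, Rational(1, 2)))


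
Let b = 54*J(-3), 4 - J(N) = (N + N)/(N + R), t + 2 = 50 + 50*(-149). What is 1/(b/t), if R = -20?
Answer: -85123/2322 ≈ -36.659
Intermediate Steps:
t = -7402 (t = -2 + (50 + 50*(-149)) = -2 + (50 - 7450) = -2 - 7400 = -7402)
J(N) = 4 - 2*N/(-20 + N) (J(N) = 4 - (N + N)/(N - 20) = 4 - 2*N/(-20 + N))
b = 4644/23 (b = 54*(2*(-40 - 3)/(-20 - 3)) = 54*(2*(-43)/(-23)) = 54*(2*(-1/23)*(-43)) = 54*(86/23) = 4644/23 ≈ 201.91)
1/(b/t) = 1/((4644/23)/(-7402)) = 1/((4644/23)*(-1/7402)) = 1/(-2322/85123) = -85123/2322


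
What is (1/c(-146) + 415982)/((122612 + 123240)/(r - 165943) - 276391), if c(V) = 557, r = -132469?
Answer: -17285662440925/11485150194452 ≈ -1.5050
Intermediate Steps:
(1/c(-146) + 415982)/((122612 + 123240)/(r - 165943) - 276391) = (1/557 + 415982)/((122612 + 123240)/(-132469 - 165943) - 276391) = (1/557 + 415982)/(245852/(-298412) - 276391) = 231701975/(557*(245852*(-1/298412) - 276391)) = 231701975/(557*(-61463/74603 - 276391)) = 231701975/(557*(-20619659236/74603)) = (231701975/557)*(-74603/20619659236) = -17285662440925/11485150194452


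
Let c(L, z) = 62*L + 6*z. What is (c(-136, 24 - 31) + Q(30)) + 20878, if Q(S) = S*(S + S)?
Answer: 14204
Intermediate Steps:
c(L, z) = 6*z + 62*L
Q(S) = 2*S² (Q(S) = S*(2*S) = 2*S²)
(c(-136, 24 - 31) + Q(30)) + 20878 = ((6*(24 - 31) + 62*(-136)) + 2*30²) + 20878 = ((6*(-7) - 8432) + 2*900) + 20878 = ((-42 - 8432) + 1800) + 20878 = (-8474 + 1800) + 20878 = -6674 + 20878 = 14204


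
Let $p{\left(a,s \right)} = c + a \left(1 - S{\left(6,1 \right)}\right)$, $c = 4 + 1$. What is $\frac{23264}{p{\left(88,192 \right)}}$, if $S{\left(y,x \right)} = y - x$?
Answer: $- \frac{23264}{347} \approx -67.043$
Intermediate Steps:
$c = 5$
$p{\left(a,s \right)} = 5 - 4 a$ ($p{\left(a,s \right)} = 5 + a \left(1 - \left(6 - 1\right)\right) = 5 + a \left(1 - 5\right) = 5 + a \left(-4\right) = 5 - 4 a$)
$\frac{23264}{p{\left(88,192 \right)}} = \frac{23264}{5 - 352} = \frac{23264}{-347} = 23264 \left(- \frac{1}{347}\right) = - \frac{23264}{347}$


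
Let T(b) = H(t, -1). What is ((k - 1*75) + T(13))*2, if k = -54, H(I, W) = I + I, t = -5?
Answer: -278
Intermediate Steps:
H(I, W) = 2*I
T(b) = -10 (T(b) = 2*(-5) = -10)
((k - 1*75) + T(13))*2 = ((-54 - 1*75) - 10)*2 = ((-54 - 75) - 10)*2 = (-129 - 10)*2 = -139*2 = -278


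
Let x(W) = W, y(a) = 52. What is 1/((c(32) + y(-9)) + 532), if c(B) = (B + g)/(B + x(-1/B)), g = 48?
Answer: 1023/599992 ≈ 0.0017050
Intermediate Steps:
c(B) = (48 + B)/(B - 1/B) (c(B) = (B + 48)/(B - 1/B) = (48 + B)/(B - 1/B))
1/((c(32) + y(-9)) + 532) = 1/((32*(48 + 32)/(-1 + 32²) + 52) + 532) = 1/((32*80/(-1 + 1024) + 52) + 532) = 1/((32*80/1023 + 52) + 532) = 1/((32*(1/1023)*80 + 52) + 532) = 1/((2560/1023 + 52) + 532) = 1/(55756/1023 + 532) = 1/(599992/1023) = 1023/599992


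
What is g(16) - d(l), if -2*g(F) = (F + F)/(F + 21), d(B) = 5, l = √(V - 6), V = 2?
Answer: -201/37 ≈ -5.4324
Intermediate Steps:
l = 2*I (l = √(2 - 6) = √(-4) = 2*I ≈ 2.0*I)
g(F) = -F/(21 + F) (g(F) = -(F + F)/(2*(F + 21)) = -2*F/(2*(21 + F)) = -F/(21 + F))
g(16) - d(l) = -1*16/(21 + 16) - 1*5 = -1*16/37 - 5 = -1*16*1/37 - 5 = -16/37 - 5 = -201/37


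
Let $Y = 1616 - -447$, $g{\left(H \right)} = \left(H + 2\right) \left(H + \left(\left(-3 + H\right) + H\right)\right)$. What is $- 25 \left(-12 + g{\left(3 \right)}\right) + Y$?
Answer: $1613$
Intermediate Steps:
$g{\left(H \right)} = \left(-3 + 3 H\right) \left(2 + H\right)$ ($g{\left(H \right)} = \left(2 + H\right) \left(H + \left(-3 + 2 H\right)\right) = \left(2 + H\right) \left(-3 + 3 H\right) = \left(-3 + 3 H\right) \left(2 + H\right)$)
$Y = 2063$ ($Y = 1616 + 447 = 2063$)
$- 25 \left(-12 + g{\left(3 \right)}\right) + Y = - 25 \left(-12 + \left(-6 + 3 \cdot 3 + 3 \cdot 3^{2}\right)\right) + 2063 = - 25 \left(-12 + \left(-6 + 9 + 3 \cdot 9\right)\right) + 2063 = - 25 \left(-12 + \left(-6 + 9 + 27\right)\right) + 2063 = - 25 \left(-12 + 30\right) + 2063 = \left(-25\right) 18 + 2063 = -450 + 2063 = 1613$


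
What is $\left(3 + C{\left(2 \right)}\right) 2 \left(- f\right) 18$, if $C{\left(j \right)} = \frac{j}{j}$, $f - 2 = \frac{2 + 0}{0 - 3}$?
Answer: $-192$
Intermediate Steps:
$f = \frac{4}{3}$ ($f = 2 + \frac{2 + 0}{0 - 3} = 2 + \frac{2}{-3} = 2 + 2 \left(- \frac{1}{3}\right) = 2 - \frac{2}{3} = \frac{4}{3} \approx 1.3333$)
$C{\left(j \right)} = 1$
$\left(3 + C{\left(2 \right)}\right) 2 \left(- f\right) 18 = \left(3 + 1\right) 2 \left(\left(-1\right) \frac{4}{3}\right) 18 = 4 \cdot 2 \left(- \frac{4}{3}\right) 18 = 8 \left(- \frac{4}{3}\right) 18 = \left(- \frac{32}{3}\right) 18 = -192$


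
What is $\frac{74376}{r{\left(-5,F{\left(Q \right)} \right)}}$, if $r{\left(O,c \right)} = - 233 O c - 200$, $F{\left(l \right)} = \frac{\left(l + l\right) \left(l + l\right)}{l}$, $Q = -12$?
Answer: $- \frac{9297}{7015} \approx -1.3253$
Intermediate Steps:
$F{\left(l \right)} = 4 l$ ($F{\left(l \right)} = \frac{2 l 2 l}{l} = \frac{4 l^{2}}{l} = 4 l$)
$r{\left(O,c \right)} = -200 - 233 O c$ ($r{\left(O,c \right)} = - 233 O c - 200 = -200 - 233 O c$)
$\frac{74376}{r{\left(-5,F{\left(Q \right)} \right)}} = \frac{74376}{-200 - - 1165 \cdot 4 \left(-12\right)} = \frac{74376}{-200 - \left(-1165\right) \left(-48\right)} = \frac{74376}{-200 - 55920} = \frac{74376}{-56120} = 74376 \left(- \frac{1}{56120}\right) = - \frac{9297}{7015}$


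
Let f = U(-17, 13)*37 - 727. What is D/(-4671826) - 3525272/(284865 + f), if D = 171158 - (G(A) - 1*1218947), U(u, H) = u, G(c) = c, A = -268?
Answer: -16863640645529/1324504717434 ≈ -12.732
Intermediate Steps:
f = -1356 (f = -17*37 - 727 = -629 - 727 = -1356)
D = 1390373 (D = 171158 - (-268 - 1*1218947) = 171158 - (-268 - 1218947) = 171158 - 1*(-1219215) = 171158 + 1219215 = 1390373)
D/(-4671826) - 3525272/(284865 + f) = 1390373/(-4671826) - 3525272/(284865 - 1356) = 1390373*(-1/4671826) - 3525272/283509 = -1390373/4671826 - 3525272*1/283509 = -1390373/4671826 - 3525272/283509 = -16863640645529/1324504717434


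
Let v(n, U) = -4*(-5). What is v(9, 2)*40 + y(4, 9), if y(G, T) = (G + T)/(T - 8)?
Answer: 813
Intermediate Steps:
y(G, T) = (G + T)/(-8 + T)
v(n, U) = 20
v(9, 2)*40 + y(4, 9) = 20*40 + (4 + 9)/(-8 + 9) = 800 + 13/1 = 800 + 1*13 = 800 + 13 = 813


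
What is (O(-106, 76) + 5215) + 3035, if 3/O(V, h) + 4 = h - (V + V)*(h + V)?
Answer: 17291999/2096 ≈ 8250.0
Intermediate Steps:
O(V, h) = 3/(-4 + h - 2*V*(V + h)) (O(V, h) = 3/(-4 + (h - (V + V)*(h + V))) = 3/(-4 + (h - 2*V*(V + h))) = 3/(-4 + h - 2*V*(V + h)))
(O(-106, 76) + 5215) + 3035 = (-3/(4 - 1*76 + 2*(-106)² + 2*(-106)*76) + 5215) + 3035 = (-3/(4 - 76 + 2*11236 - 16112) + 5215) + 3035 = (-3/(4 - 76 + 22472 - 16112) + 5215) + 3035 = (-3/6288 + 5215) + 3035 = (-3*1/6288 + 5215) + 3035 = (-1/2096 + 5215) + 3035 = 10930639/2096 + 3035 = 17291999/2096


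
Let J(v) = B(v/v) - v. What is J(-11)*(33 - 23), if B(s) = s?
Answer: 120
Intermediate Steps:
J(v) = 1 - v (J(v) = v/v - v = 1 - v)
J(-11)*(33 - 23) = (1 - 1*(-11))*(33 - 23) = (1 + 11)*10 = 12*10 = 120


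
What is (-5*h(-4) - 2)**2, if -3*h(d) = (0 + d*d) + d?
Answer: 324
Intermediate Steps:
h(d) = -d/3 - d**2/3 (h(d) = -((0 + d*d) + d)/3 = -((0 + d**2) + d)/3 = -(d**2 + d)/3 = -(d + d**2)/3 = -d/3 - d**2/3)
(-5*h(-4) - 2)**2 = (-(-5)*(-4)*(1 - 4)/3 - 2)**2 = (-(-5)*(-4)*(-3)/3 - 2)**2 = (-5*(-4) - 2)**2 = (20 - 2)**2 = 18**2 = 324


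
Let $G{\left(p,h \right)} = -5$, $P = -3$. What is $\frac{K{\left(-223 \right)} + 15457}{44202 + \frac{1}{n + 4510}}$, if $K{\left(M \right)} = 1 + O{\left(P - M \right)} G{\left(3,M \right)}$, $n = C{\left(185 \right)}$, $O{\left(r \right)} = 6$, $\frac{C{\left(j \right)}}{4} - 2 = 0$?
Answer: $\frac{69703704}{199704637} \approx 0.34903$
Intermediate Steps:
$C{\left(j \right)} = 8$ ($C{\left(j \right)} = 8 + 4 \cdot 0 = 8 + 0 = 8$)
$n = 8$
$K{\left(M \right)} = -29$ ($K{\left(M \right)} = 1 + 6 \left(-5\right) = 1 - 30 = -29$)
$\frac{K{\left(-223 \right)} + 15457}{44202 + \frac{1}{n + 4510}} = \frac{-29 + 15457}{44202 + \frac{1}{8 + 4510}} = \frac{15428}{44202 + \frac{1}{4518}} = \frac{15428}{\frac{199704637}{4518}} = 15428 \cdot \frac{4518}{199704637} = \frac{69703704}{199704637}$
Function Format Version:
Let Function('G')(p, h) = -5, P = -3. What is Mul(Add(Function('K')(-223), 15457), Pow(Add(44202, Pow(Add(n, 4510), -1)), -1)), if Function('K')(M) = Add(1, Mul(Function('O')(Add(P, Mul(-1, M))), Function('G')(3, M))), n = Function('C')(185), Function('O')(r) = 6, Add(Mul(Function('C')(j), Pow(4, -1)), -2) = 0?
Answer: Rational(69703704, 199704637) ≈ 0.34903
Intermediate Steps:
Function('C')(j) = 8 (Function('C')(j) = Add(8, Mul(4, 0)) = Add(8, 0) = 8)
n = 8
Function('K')(M) = -29 (Function('K')(M) = Add(1, Mul(6, -5)) = Add(1, -30) = -29)
Mul(Add(Function('K')(-223), 15457), Pow(Add(44202, Pow(Add(n, 4510), -1)), -1)) = Mul(Add(-29, 15457), Pow(Add(44202, Pow(Add(8, 4510), -1)), -1)) = Mul(15428, Pow(Add(44202, Pow(4518, -1)), -1)) = Mul(15428, Pow(Add(44202, Rational(1, 4518)), -1)) = Mul(15428, Pow(Rational(199704637, 4518), -1)) = Mul(15428, Rational(4518, 199704637)) = Rational(69703704, 199704637)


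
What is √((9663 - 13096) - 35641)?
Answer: I*√39074 ≈ 197.67*I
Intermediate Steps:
√((9663 - 13096) - 35641) = √(-3433 - 35641) = √(-39074) = I*√39074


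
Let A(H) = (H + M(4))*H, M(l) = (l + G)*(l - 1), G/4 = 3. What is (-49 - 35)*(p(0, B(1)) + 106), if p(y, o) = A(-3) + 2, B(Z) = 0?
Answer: 2268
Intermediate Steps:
G = 12 (G = 4*3 = 12)
M(l) = (-1 + l)*(12 + l) (M(l) = (l + 12)*(l - 1) = (12 + l)*(-1 + l) = (-1 + l)*(12 + l))
A(H) = H*(48 + H) (A(H) = (H + (-12 + 4² + 11*4))*H = (H + (-12 + 16 + 44))*H = (H + 48)*H = (48 + H)*H = H*(48 + H))
p(y, o) = -133 (p(y, o) = -3*(48 - 3) + 2 = -3*45 + 2 = -135 + 2 = -133)
(-49 - 35)*(p(0, B(1)) + 106) = (-49 - 35)*(-133 + 106) = -84*(-27) = 2268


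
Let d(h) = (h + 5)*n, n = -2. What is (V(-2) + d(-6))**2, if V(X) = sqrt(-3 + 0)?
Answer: 1 + 4*I*sqrt(3) ≈ 1.0 + 6.9282*I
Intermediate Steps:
V(X) = I*sqrt(3) (V(X) = sqrt(-3) = I*sqrt(3))
d(h) = -10 - 2*h (d(h) = (h + 5)*(-2) = (5 + h)*(-2) = -10 - 2*h)
(V(-2) + d(-6))**2 = (I*sqrt(3) + (-10 - 2*(-6)))**2 = (I*sqrt(3) + (-10 + 12))**2 = (I*sqrt(3) + 2)**2 = (2 + I*sqrt(3))**2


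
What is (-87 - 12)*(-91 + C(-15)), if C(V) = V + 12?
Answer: 9306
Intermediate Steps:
C(V) = 12 + V
(-87 - 12)*(-91 + C(-15)) = (-87 - 12)*(-91 + (12 - 15)) = -99*(-91 - 3) = -99*(-94) = 9306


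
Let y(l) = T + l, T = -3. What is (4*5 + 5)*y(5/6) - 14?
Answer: -409/6 ≈ -68.167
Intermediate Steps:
y(l) = -3 + l
(4*5 + 5)*y(5/6) - 14 = (4*5 + 5)*(-3 + 5/6) - 14 = (20 + 5)*(-3 + 5*(⅙)) - 14 = 25*(-3 + ⅚) - 14 = 25*(-13/6) - 14 = -325/6 - 14 = -409/6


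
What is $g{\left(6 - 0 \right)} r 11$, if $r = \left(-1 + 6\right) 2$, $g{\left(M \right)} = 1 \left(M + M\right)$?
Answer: $1320$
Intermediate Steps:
$g{\left(M \right)} = 2 M$ ($g{\left(M \right)} = 1 \cdot 2 M = 2 M$)
$r = 10$ ($r = 5 \cdot 2 = 10$)
$g{\left(6 - 0 \right)} r 11 = 2 \left(6 - 0\right) 10 \cdot 11 = 2 \left(6 + 0\right) 10 \cdot 11 = 2 \cdot 6 \cdot 10 \cdot 11 = 12 \cdot 10 \cdot 11 = 120 \cdot 11 = 1320$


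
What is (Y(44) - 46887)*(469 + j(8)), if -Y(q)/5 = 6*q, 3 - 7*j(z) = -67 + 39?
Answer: -159757998/7 ≈ -2.2823e+7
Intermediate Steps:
j(z) = 31/7 (j(z) = 3/7 - (-67 + 39)/7 = 3/7 - ⅐*(-28) = 3/7 + 4 = 31/7)
Y(q) = -30*q
(Y(44) - 46887)*(469 + j(8)) = (-30*44 - 46887)*(469 + 31/7) = (-1320 - 46887)*(3314/7) = -48207*3314/7 = -159757998/7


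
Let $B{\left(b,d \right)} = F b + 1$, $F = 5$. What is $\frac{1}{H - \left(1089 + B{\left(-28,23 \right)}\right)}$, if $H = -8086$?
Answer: $- \frac{1}{9036} \approx -0.00011067$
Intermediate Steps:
$B{\left(b,d \right)} = 1 + 5 b$ ($B{\left(b,d \right)} = 5 b + 1 = 1 + 5 b$)
$\frac{1}{H - \left(1089 + B{\left(-28,23 \right)}\right)} = \frac{1}{-8086 - \left(1090 - 140\right)} = \frac{1}{-8086 - 950} = \frac{1}{-9036} = - \frac{1}{9036}$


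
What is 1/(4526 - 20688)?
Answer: -1/16162 ≈ -6.1874e-5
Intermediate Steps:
1/(4526 - 20688) = 1/(-16162) = -1/16162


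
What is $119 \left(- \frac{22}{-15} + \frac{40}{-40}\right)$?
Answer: $\frac{833}{15} \approx 55.533$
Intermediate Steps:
$119 \left(- \frac{22}{-15} + \frac{40}{-40}\right) = 119 \left(\left(-22\right) \left(- \frac{1}{15}\right) + 40 \left(- \frac{1}{40}\right)\right) = 119 \left(\frac{22}{15} - 1\right) = 119 \cdot \frac{7}{15} = \frac{833}{15}$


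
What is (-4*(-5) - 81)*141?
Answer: -8601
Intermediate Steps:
(-4*(-5) - 81)*141 = (20 - 81)*141 = -61*141 = -8601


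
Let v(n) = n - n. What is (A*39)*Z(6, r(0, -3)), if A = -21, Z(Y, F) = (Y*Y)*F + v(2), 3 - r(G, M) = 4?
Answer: 29484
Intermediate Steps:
v(n) = 0
r(G, M) = -1 (r(G, M) = 3 - 1*4 = 3 - 4 = -1)
Z(Y, F) = F*Y² (Z(Y, F) = (Y*Y)*F + 0 = Y²*F + 0 = F*Y² + 0 = F*Y²)
(A*39)*Z(6, r(0, -3)) = (-21*39)*(-1*6²) = -(-819)*36 = -819*(-36) = 29484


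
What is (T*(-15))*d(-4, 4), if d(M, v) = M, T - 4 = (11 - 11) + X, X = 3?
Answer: 420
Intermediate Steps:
T = 7 (T = 4 + ((11 - 11) + 3) = 4 + (0 + 3) = 4 + 3 = 7)
(T*(-15))*d(-4, 4) = (7*(-15))*(-4) = -105*(-4) = 420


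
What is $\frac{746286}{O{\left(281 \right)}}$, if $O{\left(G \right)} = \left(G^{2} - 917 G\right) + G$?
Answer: $- \frac{746286}{178435} \approx -4.1824$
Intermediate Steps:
$O{\left(G \right)} = G^{2} - 916 G$
$\frac{746286}{O{\left(281 \right)}} = \frac{746286}{281 \left(-916 + 281\right)} = \frac{746286}{281 \left(-635\right)} = \frac{746286}{-178435} = 746286 \left(- \frac{1}{178435}\right) = - \frac{746286}{178435}$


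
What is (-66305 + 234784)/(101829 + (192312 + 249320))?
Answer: 168479/543461 ≈ 0.31001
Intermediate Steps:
(-66305 + 234784)/(101829 + (192312 + 249320)) = 168479/(101829 + 441632) = 168479/543461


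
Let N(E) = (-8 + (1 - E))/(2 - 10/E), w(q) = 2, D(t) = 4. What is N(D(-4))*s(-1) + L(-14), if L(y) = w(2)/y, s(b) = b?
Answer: -155/7 ≈ -22.143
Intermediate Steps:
N(E) = (-7 - E)/(2 - 10/E)
L(y) = 2/y
N(D(-4))*s(-1) + L(-14) = -1*4*(7 + 4)/(-10 + 2*4)*(-1) + 2/(-14) = -1*4*11/(-10 + 8)*(-1) + 2*(-1/14) = -1*4*11/(-2)*(-1) - 1/7 = -1*4*(-1/2)*11*(-1) - 1/7 = 22*(-1) - 1/7 = -22 - 1/7 = -155/7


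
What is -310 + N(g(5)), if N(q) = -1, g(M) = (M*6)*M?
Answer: -311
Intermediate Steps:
g(M) = 6*M² (g(M) = (6*M)*M = 6*M²)
-310 + N(g(5)) = -310 - 1 = -311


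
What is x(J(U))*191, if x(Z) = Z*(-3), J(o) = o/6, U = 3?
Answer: -573/2 ≈ -286.50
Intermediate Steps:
J(o) = o/6 (J(o) = o*(1/6) = o/6)
x(Z) = -3*Z
x(J(U))*191 = -3/2*191 = -573/2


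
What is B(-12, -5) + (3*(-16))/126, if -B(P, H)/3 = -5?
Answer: 307/21 ≈ 14.619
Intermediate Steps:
B(P, H) = 15 (B(P, H) = -3*(-5) = 15)
B(-12, -5) + (3*(-16))/126 = 15 + (3*(-16))/126 = 15 - 48*1/126 = 15 - 8/21 = 307/21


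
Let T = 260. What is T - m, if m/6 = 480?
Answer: -2620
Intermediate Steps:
m = 2880 (m = 6*480 = 2880)
T - m = 260 - 1*2880 = 260 - 2880 = -2620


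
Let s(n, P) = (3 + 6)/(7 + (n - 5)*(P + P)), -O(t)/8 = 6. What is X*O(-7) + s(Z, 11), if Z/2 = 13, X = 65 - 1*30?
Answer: -787911/469 ≈ -1680.0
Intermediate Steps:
X = 35 (X = 65 - 30 = 35)
O(t) = -48 (O(t) = -8*6 = -48)
Z = 26 (Z = 2*13 = 26)
s(n, P) = 9/(7 + 2*P*(-5 + n)) (s(n, P) = 9/(7 + (-5 + n)*(2*P)) = 9/(7 + 2*P*(-5 + n)))
X*O(-7) + s(Z, 11) = 35*(-48) + 9/(7 - 10*11 + 2*11*26) = -1680 + 9/(7 - 110 + 572) = -1680 + 9/469 = -787911/469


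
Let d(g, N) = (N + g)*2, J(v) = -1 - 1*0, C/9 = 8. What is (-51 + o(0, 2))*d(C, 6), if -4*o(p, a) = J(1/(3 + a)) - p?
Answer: -7917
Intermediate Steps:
C = 72 (C = 9*8 = 72)
J(v) = -1 (J(v) = -1 + 0 = -1)
d(g, N) = 2*N + 2*g
o(p, a) = 1/4 + p/4 (o(p, a) = -(-1 - p)/4 = 1/4 + p/4)
(-51 + o(0, 2))*d(C, 6) = (-51 + (1/4 + (1/4)*0))*(2*6 + 2*72) = (-51 + (1/4 + 0))*(12 + 144) = (-51 + 1/4)*156 = -203/4*156 = -7917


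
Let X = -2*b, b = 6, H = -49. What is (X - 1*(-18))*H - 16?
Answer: -310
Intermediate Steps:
X = -12 (X = -2*6 = -12)
(X - 1*(-18))*H - 16 = (-12 - 1*(-18))*(-49) - 16 = (-12 + 18)*(-49) - 16 = 6*(-49) - 16 = -294 - 16 = -310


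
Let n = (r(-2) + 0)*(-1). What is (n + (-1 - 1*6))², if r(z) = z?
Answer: 25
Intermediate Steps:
n = 2 (n = (-2 + 0)*(-1) = -2*(-1) = 2)
(n + (-1 - 1*6))² = (2 + (-1 - 1*6))² = (2 + (-1 - 6))² = (2 - 7)² = (-5)² = 25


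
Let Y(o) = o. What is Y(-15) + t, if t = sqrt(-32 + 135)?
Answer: -15 + sqrt(103) ≈ -4.8511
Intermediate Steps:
t = sqrt(103) ≈ 10.149
Y(-15) + t = -15 + sqrt(103)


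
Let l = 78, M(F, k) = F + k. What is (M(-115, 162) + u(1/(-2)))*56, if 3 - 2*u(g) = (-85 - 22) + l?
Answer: 3528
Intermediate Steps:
u(g) = 16 (u(g) = 3/2 - ((-85 - 22) + 78)/2 = 3/2 - (-107 + 78)/2 = 3/2 - ½*(-29) = 3/2 + 29/2 = 16)
(M(-115, 162) + u(1/(-2)))*56 = ((-115 + 162) + 16)*56 = (47 + 16)*56 = 63*56 = 3528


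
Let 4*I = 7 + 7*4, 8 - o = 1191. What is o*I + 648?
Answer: -38813/4 ≈ -9703.3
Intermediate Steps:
o = -1183 (o = 8 - 1*1191 = 8 - 1191 = -1183)
I = 35/4 (I = (7 + 7*4)/4 = (7 + 28)/4 = (¼)*35 = 35/4 ≈ 8.7500)
o*I + 648 = -1183*35/4 + 648 = -41405/4 + 648 = -38813/4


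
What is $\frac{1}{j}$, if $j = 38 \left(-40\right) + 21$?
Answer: $- \frac{1}{1499} \approx -0.00066711$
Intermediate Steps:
$j = -1499$ ($j = -1520 + 21 = -1499$)
$\frac{1}{j} = \frac{1}{-1499} = - \frac{1}{1499}$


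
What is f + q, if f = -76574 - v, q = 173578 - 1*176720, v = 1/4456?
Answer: -355214497/4456 ≈ -79716.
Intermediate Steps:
v = 1/4456 ≈ 0.00022442
q = -3142 (q = 173578 - 176720 = -3142)
f = -341213745/4456 (f = -76574 - 1*1/4456 = -76574 - 1/4456 = -341213745/4456 ≈ -76574.)
f + q = -341213745/4456 - 3142 = -355214497/4456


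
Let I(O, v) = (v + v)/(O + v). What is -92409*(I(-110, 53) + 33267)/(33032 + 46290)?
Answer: -58405968739/1507118 ≈ -38753.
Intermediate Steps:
I(O, v) = 2*v/(O + v) (I(O, v) = (2*v)/(O + v) = 2*v/(O + v))
-92409*(I(-110, 53) + 33267)/(33032 + 46290) = -92409*(2*53/(-110 + 53) + 33267)/(33032 + 46290) = -92409/(79322/(2*53/(-57) + 33267)) = -92409/(79322/(2*53*(-1/57) + 33267)) = -92409/(79322/(-106/57 + 33267)) = -92409/(79322/(1896113/57)) = -92409/(79322*(57/1896113)) = -92409/4521354/1896113 = -92409*1896113/4521354 = -58405968739/1507118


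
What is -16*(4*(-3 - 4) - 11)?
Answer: 624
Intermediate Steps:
-16*(4*(-3 - 4) - 11) = -16*(4*(-7) - 11) = -16*(-28 - 11) = -16*(-39) = 624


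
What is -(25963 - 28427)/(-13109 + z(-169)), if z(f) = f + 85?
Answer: -2464/13193 ≈ -0.18677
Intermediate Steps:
z(f) = 85 + f
-(25963 - 28427)/(-13109 + z(-169)) = -(25963 - 28427)/(-13109 + (85 - 169)) = -(-2464)/(-13109 - 84) = -(-2464)/(-13193) = -(-2464)*(-1)/13193 = -1*2464/13193 = -2464/13193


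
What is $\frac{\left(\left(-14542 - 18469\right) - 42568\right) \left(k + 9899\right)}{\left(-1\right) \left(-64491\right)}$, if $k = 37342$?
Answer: $- \frac{170020359}{3071} \approx -55363.0$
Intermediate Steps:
$\frac{\left(\left(-14542 - 18469\right) - 42568\right) \left(k + 9899\right)}{\left(-1\right) \left(-64491\right)} = \frac{\left(\left(-14542 - 18469\right) - 42568\right) \left(37342 + 9899\right)}{\left(-1\right) \left(-64491\right)} = \frac{\left(-33011 - 42568\right) 47241}{64491} = \left(-75579\right) 47241 \cdot \frac{1}{64491} = \left(-3570427539\right) \frac{1}{64491} = - \frac{170020359}{3071}$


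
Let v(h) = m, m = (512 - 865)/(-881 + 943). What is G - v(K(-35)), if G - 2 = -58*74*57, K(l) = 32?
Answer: -15167451/62 ≈ -2.4464e+5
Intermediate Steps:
m = -353/62 ≈ -5.6936
v(h) = -353/62
G = -244642 (G = 2 - 58*74*57 = 2 - 4292*57 = 2 - 244644 = -244642)
G - v(K(-35)) = -244642 - 1*(-353/62) = -244642 + 353/62 = -15167451/62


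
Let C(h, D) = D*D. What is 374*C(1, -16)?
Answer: 95744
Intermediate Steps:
C(h, D) = D²
374*C(1, -16) = 374*(-16)² = 374*256 = 95744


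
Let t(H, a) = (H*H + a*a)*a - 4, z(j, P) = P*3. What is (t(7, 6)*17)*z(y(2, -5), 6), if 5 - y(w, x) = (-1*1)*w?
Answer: 154836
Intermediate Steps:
y(w, x) = 5 + w (y(w, x) = 5 - (-1*1)*w = 5 - (-1)*w = 5 + w)
z(j, P) = 3*P
t(H, a) = -4 + a*(H² + a²) (t(H, a) = (H² + a²)*a - 4 = a*(H² + a²) - 4 = -4 + a*(H² + a²))
(t(7, 6)*17)*z(y(2, -5), 6) = ((-4 + 6³ + 6*7²)*17)*(3*6) = ((-4 + 216 + 6*49)*17)*18 = ((-4 + 216 + 294)*17)*18 = (506*17)*18 = 8602*18 = 154836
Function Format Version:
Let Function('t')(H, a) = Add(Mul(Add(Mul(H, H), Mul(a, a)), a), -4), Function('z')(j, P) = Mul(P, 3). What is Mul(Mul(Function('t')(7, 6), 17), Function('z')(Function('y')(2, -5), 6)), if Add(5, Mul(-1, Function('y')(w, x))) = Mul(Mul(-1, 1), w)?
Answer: 154836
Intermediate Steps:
Function('y')(w, x) = Add(5, w) (Function('y')(w, x) = Add(5, Mul(-1, Mul(Mul(-1, 1), w))) = Add(5, Mul(-1, Mul(-1, w))) = Add(5, w))
Function('z')(j, P) = Mul(3, P)
Function('t')(H, a) = Add(-4, Mul(a, Add(Pow(H, 2), Pow(a, 2)))) (Function('t')(H, a) = Add(Mul(Add(Pow(H, 2), Pow(a, 2)), a), -4) = Add(Mul(a, Add(Pow(H, 2), Pow(a, 2))), -4) = Add(-4, Mul(a, Add(Pow(H, 2), Pow(a, 2)))))
Mul(Mul(Function('t')(7, 6), 17), Function('z')(Function('y')(2, -5), 6)) = Mul(Mul(Add(-4, Pow(6, 3), Mul(6, Pow(7, 2))), 17), Mul(3, 6)) = Mul(Mul(Add(-4, 216, Mul(6, 49)), 17), 18) = Mul(Mul(Add(-4, 216, 294), 17), 18) = Mul(Mul(506, 17), 18) = Mul(8602, 18) = 154836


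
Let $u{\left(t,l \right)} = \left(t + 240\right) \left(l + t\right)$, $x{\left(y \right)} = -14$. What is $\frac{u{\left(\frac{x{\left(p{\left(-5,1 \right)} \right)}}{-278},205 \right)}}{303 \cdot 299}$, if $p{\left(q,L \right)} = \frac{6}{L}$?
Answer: $\frac{951026234}{1750424637} \approx 0.54331$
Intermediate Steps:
$u{\left(t,l \right)} = \left(240 + t\right) \left(l + t\right)$
$\frac{u{\left(\frac{x{\left(p{\left(-5,1 \right)} \right)}}{-278},205 \right)}}{303 \cdot 299} = \frac{\left(- \frac{14}{-278}\right)^{2} + 240 \cdot 205 + 240 \left(- \frac{14}{-278}\right) + 205 \left(- \frac{14}{-278}\right)}{303 \cdot 299} = \frac{\left(\left(-14\right) \left(- \frac{1}{278}\right)\right)^{2} + 49200 + 240 \left(\left(-14\right) \left(- \frac{1}{278}\right)\right) + 205 \left(\left(-14\right) \left(- \frac{1}{278}\right)\right)}{90597} = \left(\left(\frac{7}{139}\right)^{2} + 49200 + 240 \cdot \frac{7}{139} + 205 \cdot \frac{7}{139}\right) \frac{1}{90597} = \left(\frac{49}{19321} + 49200 + \frac{1680}{139} + \frac{1435}{139}\right) \frac{1}{90597} = \frac{951026234}{19321} \cdot \frac{1}{90597} = \frac{951026234}{1750424637}$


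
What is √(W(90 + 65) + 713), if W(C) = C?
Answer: 2*√217 ≈ 29.462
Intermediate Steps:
√(W(90 + 65) + 713) = √((90 + 65) + 713) = √(155 + 713) = √868 = 2*√217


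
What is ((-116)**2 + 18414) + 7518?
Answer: 39388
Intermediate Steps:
((-116)**2 + 18414) + 7518 = (13456 + 18414) + 7518 = 31870 + 7518 = 39388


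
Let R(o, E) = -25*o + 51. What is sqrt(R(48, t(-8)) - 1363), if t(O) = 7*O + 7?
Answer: 4*I*sqrt(157) ≈ 50.12*I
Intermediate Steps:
t(O) = 7 + 7*O
R(o, E) = 51 - 25*o
sqrt(R(48, t(-8)) - 1363) = sqrt((51 - 25*48) - 1363) = sqrt((51 - 1200) - 1363) = sqrt(-1149 - 1363) = sqrt(-2512) = 4*I*sqrt(157)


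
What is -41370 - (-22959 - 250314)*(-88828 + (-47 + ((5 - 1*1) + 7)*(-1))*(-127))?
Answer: -22261406496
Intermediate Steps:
-41370 - (-22959 - 250314)*(-88828 + (-47 + ((5 - 1*1) + 7)*(-1))*(-127)) = -41370 - (-273273)*(-88828 + (-47 + ((5 - 1) + 7)*(-1))*(-127)) = -41370 - (-273273)*(-88828 + (-47 + (4 + 7)*(-1))*(-127)) = -41370 - (-273273)*(-88828 + (-47 + 11*(-1))*(-127)) = -41370 - (-273273)*(-88828 + (-47 - 11)*(-127)) = -41370 - (-273273)*(-88828 - 58*(-127)) = -41370 - (-273273)*(-88828 + 7366) = -41370 - (-273273)*(-81462) = -41370 - 1*22261365126 = -41370 - 22261365126 = -22261406496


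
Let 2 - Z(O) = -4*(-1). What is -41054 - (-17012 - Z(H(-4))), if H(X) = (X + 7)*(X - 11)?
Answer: -24044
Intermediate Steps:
H(X) = (-11 + X)*(7 + X) (H(X) = (7 + X)*(-11 + X) = (-11 + X)*(7 + X))
Z(O) = -2 (Z(O) = 2 - (-4)*(-1) = 2 - 1*4 = 2 - 4 = -2)
-41054 - (-17012 - Z(H(-4))) = -41054 - (-17012 - 1*(-2)) = -41054 - (-17012 + 2) = -41054 - 1*(-17010) = -41054 + 17010 = -24044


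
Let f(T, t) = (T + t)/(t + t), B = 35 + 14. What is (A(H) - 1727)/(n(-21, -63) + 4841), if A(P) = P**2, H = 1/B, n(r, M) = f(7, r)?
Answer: -6219789/17436062 ≈ -0.35672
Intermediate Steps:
B = 49
f(T, t) = (T + t)/(2*t) (f(T, t) = (T + t)/((2*t)) = (T + t)*(1/(2*t)) = (T + t)/(2*t))
n(r, M) = (7 + r)/(2*r)
H = 1/49 ≈ 0.020408
(A(H) - 1727)/(n(-21, -63) + 4841) = ((1/49)**2 - 1727)/((1/2)*(7 - 21)/(-21) + 4841) = (1/2401 - 1727)/((1/2)*(-1/21)*(-14) + 4841) = -4146526/(2401*(1/3 + 4841)) = -4146526/(2401*14524/3) = -4146526/2401*3/14524 = -6219789/17436062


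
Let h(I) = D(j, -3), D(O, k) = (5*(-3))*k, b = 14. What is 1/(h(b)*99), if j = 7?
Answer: 1/4455 ≈ 0.00022447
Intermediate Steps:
D(O, k) = -15*k
h(I) = 45 (h(I) = -15*(-3) = 45)
1/(h(b)*99) = 1/(45*99) = 1/4455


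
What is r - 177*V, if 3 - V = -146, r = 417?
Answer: -25956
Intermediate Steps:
V = 149 (V = 3 - 1*(-146) = 3 + 146 = 149)
r - 177*V = 417 - 177*149 = 417 - 26373 = -25956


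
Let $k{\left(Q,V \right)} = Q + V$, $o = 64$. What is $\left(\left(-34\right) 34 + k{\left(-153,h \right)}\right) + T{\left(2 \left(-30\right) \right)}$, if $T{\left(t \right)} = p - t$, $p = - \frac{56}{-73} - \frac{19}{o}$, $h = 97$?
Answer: $- \frac{5379947}{4672} \approx -1151.5$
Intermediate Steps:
$p = \frac{2197}{4672}$ ($p = - \frac{56}{-73} - \frac{19}{64} = \left(-56\right) \left(- \frac{1}{73}\right) - \frac{19}{64} = \frac{56}{73} - \frac{19}{64} = \frac{2197}{4672} \approx 0.47025$)
$T{\left(t \right)} = \frac{2197}{4672} - t$
$\left(\left(-34\right) 34 + k{\left(-153,h \right)}\right) + T{\left(2 \left(-30\right) \right)} = \left(\left(-34\right) 34 + \left(-153 + 97\right)\right) - \left(- \frac{2197}{4672} + 2 \left(-30\right)\right) = \left(-1156 - 56\right) + \left(\frac{2197}{4672} - -60\right) = -1212 + \left(\frac{2197}{4672} + 60\right) = -1212 + \frac{282517}{4672} = - \frac{5379947}{4672}$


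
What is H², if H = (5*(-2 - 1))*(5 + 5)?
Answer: 22500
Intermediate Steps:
H = -150 (H = (5*(-3))*10 = -15*10 = -150)
H² = (-150)² = 22500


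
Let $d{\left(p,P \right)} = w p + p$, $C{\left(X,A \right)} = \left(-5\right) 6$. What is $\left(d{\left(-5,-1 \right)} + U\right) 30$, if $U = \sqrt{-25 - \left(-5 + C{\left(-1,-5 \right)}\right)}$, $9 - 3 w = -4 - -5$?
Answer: $-550 + 30 \sqrt{10} \approx -455.13$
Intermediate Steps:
$C{\left(X,A \right)} = -30$
$w = \frac{8}{3}$ ($w = 3 - \frac{-4 - -5}{3} = 3 - \frac{-4 + 5}{3} = 3 - \frac{1}{3} = \frac{8}{3} \approx 2.6667$)
$d{\left(p,P \right)} = \frac{11 p}{3}$ ($d{\left(p,P \right)} = \frac{8 p}{3} + p = \frac{11 p}{3}$)
$U = \sqrt{10}$ ($U = \sqrt{-25 + \left(5 - -30\right)} = \sqrt{-25 + \left(5 + 30\right)} = \sqrt{-25 + 35} = \sqrt{10} \approx 3.1623$)
$\left(d{\left(-5,-1 \right)} + U\right) 30 = \left(\frac{11}{3} \left(-5\right) + \sqrt{10}\right) 30 = \left(- \frac{55}{3} + \sqrt{10}\right) 30 = -550 + 30 \sqrt{10}$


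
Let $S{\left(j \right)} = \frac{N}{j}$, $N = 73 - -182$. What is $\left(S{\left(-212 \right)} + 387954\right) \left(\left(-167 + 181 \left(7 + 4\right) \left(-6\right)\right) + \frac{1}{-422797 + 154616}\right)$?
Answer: $- \frac{133587085848174411}{28427186} \approx -4.6993 \cdot 10^{9}$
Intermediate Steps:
$N = 255$ ($N = 73 + 182 = 255$)
$S{\left(j \right)} = \frac{255}{j}$
$\left(S{\left(-212 \right)} + 387954\right) \left(\left(-167 + 181 \left(7 + 4\right) \left(-6\right)\right) + \frac{1}{-422797 + 154616}\right) = \left(\frac{255}{-212} + 387954\right) \left(\left(-167 + 181 \left(7 + 4\right) \left(-6\right)\right) + \frac{1}{-422797 + 154616}\right) = \left(255 \left(- \frac{1}{212}\right) + 387954\right) \left(\left(-167 + 181 \cdot 11 \left(-6\right)\right) + \frac{1}{-268181}\right) = \left(- \frac{255}{212} + 387954\right) \left(\left(-167 + 181 \left(-66\right)\right) - \frac{1}{268181}\right) = \frac{82245993 \left(\left(-167 - 11946\right) - \frac{1}{268181}\right)}{212} = \frac{82245993 \left(-12113 - \frac{1}{268181}\right)}{212} = \frac{82245993}{212} \left(- \frac{3248476454}{268181}\right) = - \frac{133587085848174411}{28427186}$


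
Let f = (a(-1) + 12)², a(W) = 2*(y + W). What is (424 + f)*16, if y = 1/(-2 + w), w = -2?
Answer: 8228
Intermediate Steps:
y = -¼ (y = 1/(-2 - 2) = 1/(-4) = -¼ ≈ -0.25000)
a(W) = -½ + 2*W (a(W) = 2*(-¼ + W) = -½ + 2*W)
f = 361/4 (f = ((-½ + 2*(-1)) + 12)² = ((-½ - 2) + 12)² = (-5/2 + 12)² = (19/2)² = 361/4 ≈ 90.250)
(424 + f)*16 = (424 + 361/4)*16 = (2057/4)*16 = 8228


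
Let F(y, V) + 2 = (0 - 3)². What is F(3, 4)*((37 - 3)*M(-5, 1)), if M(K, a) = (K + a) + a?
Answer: -714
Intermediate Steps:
F(y, V) = 7 (F(y, V) = -2 + (0 - 3)² = -2 + (-3)² = -2 + 9 = 7)
M(K, a) = K + 2*a
F(3, 4)*((37 - 3)*M(-5, 1)) = 7*((37 - 3)*(-5 + 2*1)) = 7*(34*(-5 + 2)) = 7*(34*(-3)) = 7*(-102) = -714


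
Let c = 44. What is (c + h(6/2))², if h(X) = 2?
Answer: 2116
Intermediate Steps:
(c + h(6/2))² = (44 + 2)² = 46² = 2116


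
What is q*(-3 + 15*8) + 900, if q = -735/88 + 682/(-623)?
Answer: -11255157/54824 ≈ -205.30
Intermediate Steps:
q = -517921/54824 (q = -735*1/88 + 682*(-1/623) = -735/88 - 682/623 = -517921/54824 ≈ -9.4470)
q*(-3 + 15*8) + 900 = -517921*(-3 + 15*8)/54824 + 900 = -517921*(-3 + 120)/54824 + 900 = -517921/54824*117 + 900 = -60596757/54824 + 900 = -11255157/54824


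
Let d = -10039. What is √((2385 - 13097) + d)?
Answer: I*√20751 ≈ 144.05*I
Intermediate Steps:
√((2385 - 13097) + d) = √((2385 - 13097) - 10039) = √(-10712 - 10039) = √(-20751) = I*√20751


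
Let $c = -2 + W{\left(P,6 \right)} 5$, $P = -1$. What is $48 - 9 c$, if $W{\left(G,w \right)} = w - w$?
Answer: $66$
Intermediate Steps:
$W{\left(G,w \right)} = 0$
$c = -2$ ($c = -2 + 0 \cdot 5 = -2 + 0 = -2$)
$48 - 9 c = 48 - -18 = 48 + 18 = 66$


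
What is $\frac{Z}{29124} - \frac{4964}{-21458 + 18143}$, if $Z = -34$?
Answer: $\frac{1416263}{946530} \approx 1.4963$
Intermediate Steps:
$\frac{Z}{29124} - \frac{4964}{-21458 + 18143} = - \frac{34}{29124} - \frac{4964}{-21458 + 18143} = \left(-34\right) \frac{1}{29124} - \frac{4964}{-3315} = - \frac{17}{14562} - - \frac{292}{195} = - \frac{17}{14562} + \frac{292}{195} = \frac{1416263}{946530}$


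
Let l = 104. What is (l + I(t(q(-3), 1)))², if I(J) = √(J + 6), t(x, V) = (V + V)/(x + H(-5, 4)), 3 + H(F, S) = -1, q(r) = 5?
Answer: 10824 + 416*√2 ≈ 11412.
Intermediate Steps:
H(F, S) = -4 (H(F, S) = -3 - 1 = -4)
t(x, V) = 2*V/(-4 + x) (t(x, V) = (V + V)/(x - 4) = (2*V)/(-4 + x) = 2*V/(-4 + x))
I(J) = √(6 + J)
(l + I(t(q(-3), 1)))² = (104 + √(6 + 2*1/(-4 + 5)))² = (104 + √(6 + 2*1/1))² = (104 + √(6 + 2*1*1))² = (104 + √(6 + 2))² = (104 + √8)² = (104 + 2*√2)²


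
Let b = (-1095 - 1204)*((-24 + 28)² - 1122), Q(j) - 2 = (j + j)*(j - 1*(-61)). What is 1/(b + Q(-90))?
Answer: 1/2547916 ≈ 3.9248e-7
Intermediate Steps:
Q(j) = 2 + 2*j*(61 + j) (Q(j) = 2 + (j + j)*(j - 1*(-61)) = 2 + (2*j)*(j + 61) = 2 + (2*j)*(61 + j) = 2 + 2*j*(61 + j))
b = 2542694 (b = -2299*(4² - 1122) = -2299*(16 - 1122) = -2299*(-1106) = 2542694)
1/(b + Q(-90)) = 1/(2542694 + (2 + 2*(-90)² + 122*(-90))) = 1/(2542694 + (2 + 2*8100 - 10980)) = 1/(2542694 + (2 + 16200 - 10980)) = 1/(2542694 + 5222) = 1/2547916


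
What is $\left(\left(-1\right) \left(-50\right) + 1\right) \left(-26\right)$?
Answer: $-1326$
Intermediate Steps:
$\left(\left(-1\right) \left(-50\right) + 1\right) \left(-26\right) = \left(50 + 1\right) \left(-26\right) = 51 \left(-26\right) = -1326$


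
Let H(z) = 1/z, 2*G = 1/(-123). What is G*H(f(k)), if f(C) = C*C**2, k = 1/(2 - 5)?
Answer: 9/82 ≈ 0.10976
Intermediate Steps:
k = -1/3 (k = 1/(-3) = -1/3 ≈ -0.33333)
G = -1/246 (G = (1/2)/(-123) = (1/2)*(-1/123) = -1/246 ≈ -0.0040650)
f(C) = C**3
H(z) = 1/z
G*H(f(k)) = -1/(246*((-1/3)**3)) = -1/(246*(-1/27)) = -1/246*(-27) = 9/82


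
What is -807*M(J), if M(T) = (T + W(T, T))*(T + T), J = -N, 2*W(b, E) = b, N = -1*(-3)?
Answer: -21789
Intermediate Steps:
N = 3
W(b, E) = b/2
J = -3 (J = -1*3 = -3)
M(T) = 3*T**2 (M(T) = (T + T/2)*(T + T) = (3*T/2)*(2*T) = 3*T**2)
-807*M(J) = -2421*(-3)**2 = -2421*9 = -807*27 = -21789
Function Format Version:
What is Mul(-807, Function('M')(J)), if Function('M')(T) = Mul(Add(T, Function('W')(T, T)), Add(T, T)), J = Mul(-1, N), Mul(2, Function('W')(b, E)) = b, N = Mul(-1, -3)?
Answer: -21789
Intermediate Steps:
N = 3
Function('W')(b, E) = Mul(Rational(1, 2), b)
J = -3 (J = Mul(-1, 3) = -3)
Function('M')(T) = Mul(3, Pow(T, 2)) (Function('M')(T) = Mul(Add(T, Mul(Rational(1, 2), T)), Add(T, T)) = Mul(Mul(Rational(3, 2), T), Mul(2, T)) = Mul(3, Pow(T, 2)))
Mul(-807, Function('M')(J)) = Mul(-807, Mul(3, Pow(-3, 2))) = Mul(-807, Mul(3, 9)) = Mul(-807, 27) = -21789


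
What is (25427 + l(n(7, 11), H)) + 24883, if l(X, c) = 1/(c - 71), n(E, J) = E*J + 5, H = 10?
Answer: 3068909/61 ≈ 50310.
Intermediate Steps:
n(E, J) = 5 + E*J
l(X, c) = 1/(-71 + c)
(25427 + l(n(7, 11), H)) + 24883 = (25427 + 1/(-71 + 10)) + 24883 = (25427 + 1/(-61)) + 24883 = (25427 - 1/61) + 24883 = 1551046/61 + 24883 = 3068909/61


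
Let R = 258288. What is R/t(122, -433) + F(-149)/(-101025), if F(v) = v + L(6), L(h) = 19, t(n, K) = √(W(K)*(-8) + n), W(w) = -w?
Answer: 26/20205 - 43048*I*√3342/557 ≈ 0.0012868 - 4467.9*I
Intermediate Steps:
t(n, K) = √(n + 8*K) (t(n, K) = √(-K*(-8) + n) = √(8*K + n) = √(n + 8*K))
F(v) = 19 + v (F(v) = v + 19 = 19 + v)
R/t(122, -433) + F(-149)/(-101025) = 258288/(√(122 + 8*(-433))) + (19 - 149)/(-101025) = 258288/(√(122 - 3464)) - 130*(-1/101025) = 258288/(√(-3342)) + 26/20205 = 258288/((I*√3342)) + 26/20205 = 258288*(-I*√3342/3342) + 26/20205 = -43048*I*√3342/557 + 26/20205 = 26/20205 - 43048*I*√3342/557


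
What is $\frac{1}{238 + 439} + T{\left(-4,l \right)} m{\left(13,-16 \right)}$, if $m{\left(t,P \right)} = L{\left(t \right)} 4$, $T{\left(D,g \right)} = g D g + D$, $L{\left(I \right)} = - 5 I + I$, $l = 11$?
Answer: $\frac{68718209}{677} \approx 1.015 \cdot 10^{5}$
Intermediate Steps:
$L{\left(I \right)} = - 4 I$
$T{\left(D,g \right)} = D + D g^{2}$ ($T{\left(D,g \right)} = D g g + D = D g^{2} + D = D + D g^{2}$)
$m{\left(t,P \right)} = - 16 t$ ($m{\left(t,P \right)} = - 4 t 4 = - 16 t$)
$\frac{1}{238 + 439} + T{\left(-4,l \right)} m{\left(13,-16 \right)} = \frac{1}{238 + 439} + - 4 \left(1 + 11^{2}\right) \left(\left(-16\right) 13\right) = \frac{1}{677} + - 4 \left(1 + 121\right) \left(-208\right) = \frac{1}{677} + \left(-4\right) 122 \left(-208\right) = \frac{1}{677} - -101504 = \frac{1}{677} + 101504 = \frac{68718209}{677}$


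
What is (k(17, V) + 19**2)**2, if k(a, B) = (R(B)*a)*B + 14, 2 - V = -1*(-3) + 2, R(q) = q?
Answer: 278784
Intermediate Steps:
V = -3 (V = 2 - (-1*(-3) + 2) = 2 - (3 + 2) = 2 - 1*5 = 2 - 5 = -3)
k(a, B) = 14 + a*B**2 (k(a, B) = (B*a)*B + 14 = a*B**2 + 14 = 14 + a*B**2)
(k(17, V) + 19**2)**2 = ((14 + 17*(-3)**2) + 19**2)**2 = ((14 + 17*9) + 361)**2 = ((14 + 153) + 361)**2 = (167 + 361)**2 = 528**2 = 278784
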